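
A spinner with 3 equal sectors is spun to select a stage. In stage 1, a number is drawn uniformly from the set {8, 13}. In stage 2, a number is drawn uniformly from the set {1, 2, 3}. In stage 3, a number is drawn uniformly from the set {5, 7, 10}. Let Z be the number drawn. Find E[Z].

E[Z | stage 1] = (8+13)/2 = 21/2.
E[Z | stage 2] = (1+2+3)/3 = 2.
E[Z | stage 3] = (5+7+10)/3 = 22/3.
By the law of total expectation,
E[Z] = (1/3)·(21/2) + (1/3)·(2) + (1/3)·(22/3) = 119/18.

119/18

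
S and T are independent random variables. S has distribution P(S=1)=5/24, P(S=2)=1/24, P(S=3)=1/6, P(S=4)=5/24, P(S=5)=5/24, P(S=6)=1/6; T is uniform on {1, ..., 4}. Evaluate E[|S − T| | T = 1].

P(T = 1) = 1/4.
Summing |S−T|·P(x,y) over outcomes with T = 1 gives 2/3.
E[|S − T| | T = 1] = (2/3) / (1/4) = 8/3.

8/3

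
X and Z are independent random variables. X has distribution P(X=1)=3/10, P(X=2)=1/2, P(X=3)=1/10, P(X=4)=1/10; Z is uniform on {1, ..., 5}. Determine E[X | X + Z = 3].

P(X + Z = 3) = 4/25.
Summing X·P(x,y) over outcomes with X + Z = 3 gives 13/50.
E[X | X + Z = 3] = (13/50) / (4/25) = 13/8.

13/8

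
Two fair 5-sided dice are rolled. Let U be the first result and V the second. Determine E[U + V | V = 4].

7

P(V = 4) = 1/5.
Summing (U+V)·P(x,y) over outcomes with V = 4 gives 7/5.
E[U + V | V = 4] = (7/5) / (1/5) = 7.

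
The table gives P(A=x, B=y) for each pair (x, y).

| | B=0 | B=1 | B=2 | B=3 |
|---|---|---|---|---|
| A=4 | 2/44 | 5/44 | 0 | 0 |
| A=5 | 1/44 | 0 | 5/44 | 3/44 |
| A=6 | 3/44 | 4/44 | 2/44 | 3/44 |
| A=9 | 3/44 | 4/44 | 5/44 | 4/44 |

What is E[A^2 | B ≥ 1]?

1657/35

P(B ≥ 1) = 35/44.
Summing A^2·P(A=x,B=y) over the conditioning event gives 1657/44.
E[A^2 | B ≥ 1] = (1657/44) / (35/44) = 1657/35.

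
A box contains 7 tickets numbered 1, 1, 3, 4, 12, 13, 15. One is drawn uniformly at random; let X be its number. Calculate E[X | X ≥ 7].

P(X ≥ 7) = 3/7.
Σ over the event: 12·1/7 + 13·1/7 + 15·1/7 = 40/7.
E[X | X ≥ 7] = (40/7) / (3/7) = 40/3.

40/3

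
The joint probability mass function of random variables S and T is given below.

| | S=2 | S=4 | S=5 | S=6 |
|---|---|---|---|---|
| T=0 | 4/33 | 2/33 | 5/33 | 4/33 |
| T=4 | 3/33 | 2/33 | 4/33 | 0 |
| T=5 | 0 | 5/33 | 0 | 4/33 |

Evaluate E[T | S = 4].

P(S = 4) = 3/11.
Σ T·P over the event = 0·(2/33) + 4·(2/33) + 5·(5/33) = 1.
E[T | S = 4] = (1) / (3/11) = 11/3.

11/3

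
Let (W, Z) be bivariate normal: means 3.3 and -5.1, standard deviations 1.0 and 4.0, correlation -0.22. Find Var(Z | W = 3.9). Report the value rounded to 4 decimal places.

15.2256

The conditional variance in a bivariate normal is σ_Z²(1 − ρ²), independent of x.
Var(Z | W=3.9) = (4.0)²·(1 − (-0.22)²) = 16·0.9516 = 15.2256.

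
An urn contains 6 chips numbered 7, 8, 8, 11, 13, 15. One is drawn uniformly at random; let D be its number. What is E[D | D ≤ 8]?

23/3

P(D ≤ 8) = 1/2.
Σ over the event: 7·1/6 + 8·1/3 = 23/6.
E[D | D ≤ 8] = (23/6) / (1/2) = 23/3.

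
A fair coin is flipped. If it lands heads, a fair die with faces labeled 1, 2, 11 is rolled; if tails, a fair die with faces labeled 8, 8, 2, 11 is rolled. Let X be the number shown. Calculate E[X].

143/24

E[X | heads] = (1+2+11)/3 = 14/3.
E[X | tails] = (8+8+2+11)/4 = 29/4.
E[X] = (1/2)·(14/3) + (1/2)·(29/4) = 143/24.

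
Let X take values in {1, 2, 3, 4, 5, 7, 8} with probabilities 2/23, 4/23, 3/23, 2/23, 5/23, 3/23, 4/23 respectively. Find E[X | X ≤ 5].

13/4

P(X ≤ 5) = 16/23.
Σ over the event: 1·2/23 + 2·4/23 + 3·3/23 + 4·2/23 + 5·5/23 = 52/23.
E[X | X ≤ 5] = (52/23) / (16/23) = 13/4.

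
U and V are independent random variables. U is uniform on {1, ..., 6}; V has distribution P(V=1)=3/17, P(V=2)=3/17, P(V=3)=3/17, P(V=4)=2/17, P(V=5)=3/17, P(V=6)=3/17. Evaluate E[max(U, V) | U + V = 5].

P(U + V = 5) = 11/102.
Summing max(U,V)·P(x,y) over outcomes with U + V = 5 gives 19/51.
E[max(U, V) | U + V = 5] = (19/51) / (11/102) = 38/11.

38/11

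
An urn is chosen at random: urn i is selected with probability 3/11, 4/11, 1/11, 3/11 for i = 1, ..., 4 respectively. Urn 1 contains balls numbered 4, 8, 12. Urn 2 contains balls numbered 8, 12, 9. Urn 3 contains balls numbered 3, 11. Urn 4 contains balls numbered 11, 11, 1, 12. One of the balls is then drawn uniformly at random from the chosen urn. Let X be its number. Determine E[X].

E[X | urn 1] = (4+8+12)/3 = 8.
E[X | urn 2] = (8+12+9)/3 = 29/3.
E[X | urn 3] = (3+11)/2 = 7.
E[X | urn 4] = (11+11+1+12)/4 = 35/4.
By the law of total expectation,
E[X] = (3/11)·(8) + (4/11)·(29/3) + (1/11)·(7) + (3/11)·(35/4) = 1151/132.

1151/132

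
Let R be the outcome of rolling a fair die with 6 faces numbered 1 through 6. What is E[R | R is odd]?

3

Given R is odd, R is equally likely to be any of {1, 3, 5}.
E[R | R is odd] = (1 + 3 + 5) / 3 = 3.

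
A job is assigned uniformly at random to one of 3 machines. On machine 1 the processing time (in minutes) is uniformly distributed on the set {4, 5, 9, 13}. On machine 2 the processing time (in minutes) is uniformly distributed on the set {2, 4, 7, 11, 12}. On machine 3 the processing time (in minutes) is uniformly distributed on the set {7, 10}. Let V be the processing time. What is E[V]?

469/60

E[V | machine 1] = (4+5+9+13)/4 = 31/4.
E[V | machine 2] = (2+4+7+11+12)/5 = 36/5.
E[V | machine 3] = (7+10)/2 = 17/2.
By the law of total expectation,
E[V] = (1/3)·(31/4) + (1/3)·(36/5) + (1/3)·(17/2) = 469/60.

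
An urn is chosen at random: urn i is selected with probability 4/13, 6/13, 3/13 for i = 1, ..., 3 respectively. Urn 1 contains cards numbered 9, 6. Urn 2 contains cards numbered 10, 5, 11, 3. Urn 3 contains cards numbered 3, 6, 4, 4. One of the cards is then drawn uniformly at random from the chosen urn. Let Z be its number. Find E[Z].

E[Z | urn 1] = (9+6)/2 = 15/2.
E[Z | urn 2] = (10+5+11+3)/4 = 29/4.
E[Z | urn 3] = (3+6+4+4)/4 = 17/4.
By the law of total expectation,
E[Z] = (4/13)·(15/2) + (6/13)·(29/4) + (3/13)·(17/4) = 345/52.

345/52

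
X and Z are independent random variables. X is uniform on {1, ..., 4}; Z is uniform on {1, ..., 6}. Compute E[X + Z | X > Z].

Outcomes with X > Z: (2,1), (3,1), (3,2), (4,1), (4,2), (4,3), each with probability 1/24.
E[X + Z | X > Z] = (3 + 4 + 5 + 5 + 6 + 7) / 6 = 5.

5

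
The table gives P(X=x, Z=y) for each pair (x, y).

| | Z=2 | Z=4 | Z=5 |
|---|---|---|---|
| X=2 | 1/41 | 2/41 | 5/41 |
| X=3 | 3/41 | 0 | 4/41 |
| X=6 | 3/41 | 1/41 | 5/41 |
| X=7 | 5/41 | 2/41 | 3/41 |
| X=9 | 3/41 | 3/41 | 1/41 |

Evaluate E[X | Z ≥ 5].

P(Z ≥ 5) = 18/41.
Σ X·P over the event = 2·(5/41) + 3·(4/41) + 6·(5/41) + 7·(3/41) + 9·(1/41) = 2.
E[X | Z ≥ 5] = (2) / (18/41) = 41/9.

41/9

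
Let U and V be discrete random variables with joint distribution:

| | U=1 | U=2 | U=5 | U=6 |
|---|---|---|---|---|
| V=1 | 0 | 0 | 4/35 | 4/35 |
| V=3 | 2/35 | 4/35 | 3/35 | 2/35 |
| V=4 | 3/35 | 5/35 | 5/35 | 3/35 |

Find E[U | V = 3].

37/11

P(V = 3) = 11/35.
Σ U·P over the event = 1·(2/35) + 2·(4/35) + 5·(3/35) + 6·(2/35) = 37/35.
E[U | V = 3] = (37/35) / (11/35) = 37/11.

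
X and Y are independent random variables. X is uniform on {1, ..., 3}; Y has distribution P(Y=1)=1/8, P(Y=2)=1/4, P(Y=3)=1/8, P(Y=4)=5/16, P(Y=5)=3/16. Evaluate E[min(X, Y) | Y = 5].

P(Y = 5) = 3/16.
Summing min(X,Y)·P(x,y) over outcomes with Y = 5 gives 3/8.
E[min(X, Y) | Y = 5] = (3/8) / (3/16) = 2.

2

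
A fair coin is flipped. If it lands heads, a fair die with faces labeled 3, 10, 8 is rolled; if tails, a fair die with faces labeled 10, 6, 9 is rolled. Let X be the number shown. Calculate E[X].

23/3

E[X | heads] = (3+10+8)/3 = 7.
E[X | tails] = (10+6+9)/3 = 25/3.
By the law of total expectation,
E[X] = (1/2)·(7) + (1/2)·(25/3) = 23/3.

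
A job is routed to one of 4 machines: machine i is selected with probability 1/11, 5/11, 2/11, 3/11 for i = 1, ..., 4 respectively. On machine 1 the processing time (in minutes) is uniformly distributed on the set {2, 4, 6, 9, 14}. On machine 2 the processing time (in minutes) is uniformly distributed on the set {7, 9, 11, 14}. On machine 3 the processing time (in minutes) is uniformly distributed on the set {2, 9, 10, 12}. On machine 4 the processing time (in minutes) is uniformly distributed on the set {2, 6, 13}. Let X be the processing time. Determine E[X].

383/44

E[X | machine 1] = (2+4+6+9+14)/5 = 7.
E[X | machine 2] = (7+9+11+14)/4 = 41/4.
E[X | machine 3] = (2+9+10+12)/4 = 33/4.
E[X | machine 4] = (2+6+13)/3 = 7.
By the law of total expectation,
E[X] = (1/11)·(7) + (5/11)·(41/4) + (2/11)·(33/4) + (3/11)·(7) = 383/44.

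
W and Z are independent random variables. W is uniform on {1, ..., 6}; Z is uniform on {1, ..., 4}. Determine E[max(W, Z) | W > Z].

P(W > Z) = 7/12.
Summing max(W,Z)·P(x,y) over outcomes with W > Z gives 8/3.
E[max(W, Z) | W > Z] = (8/3) / (7/12) = 32/7.

32/7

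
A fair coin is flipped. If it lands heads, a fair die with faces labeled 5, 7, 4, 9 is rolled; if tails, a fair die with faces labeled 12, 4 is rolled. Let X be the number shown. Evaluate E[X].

E[X | heads] = (5+7+4+9)/4 = 25/4.
E[X | tails] = (12+4)/2 = 8.
E[X] = (1/2)·(25/4) + (1/2)·(8) = 57/8.

57/8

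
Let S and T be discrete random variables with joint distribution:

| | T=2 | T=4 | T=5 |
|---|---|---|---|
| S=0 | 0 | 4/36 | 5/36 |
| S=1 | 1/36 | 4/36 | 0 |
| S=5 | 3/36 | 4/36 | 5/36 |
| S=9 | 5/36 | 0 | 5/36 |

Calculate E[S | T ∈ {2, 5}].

P(T ∈ {2, 5}) = 2/3.
Σ S·P over the event = 0·(5/36) + 1·(1/36) + 5·(3/36) + 5·(5/36) + 9·(5/36) + 9·(5/36) = 131/36.
E[S | T ∈ {2, 5}] = (131/36) / (2/3) = 131/24.

131/24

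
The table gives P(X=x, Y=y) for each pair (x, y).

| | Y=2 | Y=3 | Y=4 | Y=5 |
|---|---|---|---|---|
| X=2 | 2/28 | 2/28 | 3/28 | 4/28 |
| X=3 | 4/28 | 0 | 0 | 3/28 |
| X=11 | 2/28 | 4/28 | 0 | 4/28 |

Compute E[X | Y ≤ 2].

P(Y ≤ 2) = 2/7.
Σ X·P over the event = 2·(2/28) + 3·(4/28) + 11·(2/28) = 19/14.
E[X | Y ≤ 2] = (19/14) / (2/7) = 19/4.

19/4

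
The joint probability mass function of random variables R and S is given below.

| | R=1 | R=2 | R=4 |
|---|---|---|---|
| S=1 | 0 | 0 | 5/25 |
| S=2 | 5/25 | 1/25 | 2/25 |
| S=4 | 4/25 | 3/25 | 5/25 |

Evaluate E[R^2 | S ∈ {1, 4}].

P(S ∈ {1, 4}) = 17/25.
Σ R^2·P over the event = 1·(4/25) + 4·(3/25) + 16·(5/25) + 16·(5/25) = 176/25.
E[R^2 | S ∈ {1, 4}] = (176/25) / (17/25) = 176/17.

176/17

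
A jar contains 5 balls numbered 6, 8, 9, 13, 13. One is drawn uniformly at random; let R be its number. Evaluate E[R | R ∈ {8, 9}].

P(R ∈ {8, 9}) = 2/5.
Σ over the event: 8·1/5 + 9·1/5 = 17/5.
E[R | R ∈ {8, 9}] = (17/5) / (2/5) = 17/2.

17/2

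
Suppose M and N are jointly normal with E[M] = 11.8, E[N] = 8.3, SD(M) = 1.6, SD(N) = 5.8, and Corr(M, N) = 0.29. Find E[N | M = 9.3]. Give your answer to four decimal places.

For a bivariate normal, E[N | M=x] = μ_N + ρ·(σ_N/σ_M)·(x − μ_M).
E[N | M=9.3] = 8.3 + (0.29)·(5.8/1.6)·(9.3 − (11.8)) = 8.3 + (1.05125)·(-2.5) = 5.6719.

5.6719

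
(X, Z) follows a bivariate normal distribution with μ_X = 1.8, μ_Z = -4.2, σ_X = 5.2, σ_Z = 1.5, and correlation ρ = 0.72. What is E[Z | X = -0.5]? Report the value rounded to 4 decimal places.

-4.6777

For a bivariate normal, E[Z | X=x] = μ_Z + ρ·(σ_Z/σ_X)·(x − μ_X).
E[Z | X=-0.5] = -4.2 + (0.72)·(1.5/5.2)·(-0.5 − (1.8)) = -4.2 + (0.20769)·(-2.3) = -4.6777.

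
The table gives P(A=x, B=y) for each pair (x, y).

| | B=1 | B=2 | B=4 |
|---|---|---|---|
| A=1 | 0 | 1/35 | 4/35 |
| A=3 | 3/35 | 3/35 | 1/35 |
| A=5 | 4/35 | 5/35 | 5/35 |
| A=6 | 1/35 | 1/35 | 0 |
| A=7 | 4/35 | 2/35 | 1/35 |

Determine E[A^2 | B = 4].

P(B = 4) = 11/35.
Summing A^2·P(A=x,B=y) over the conditioning event gives 187/35.
E[A^2 | B = 4] = (187/35) / (11/35) = 17.

17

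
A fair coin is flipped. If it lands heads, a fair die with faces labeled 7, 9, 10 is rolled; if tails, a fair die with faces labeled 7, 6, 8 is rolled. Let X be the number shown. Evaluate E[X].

E[X | heads] = (7+9+10)/3 = 26/3.
E[X | tails] = (7+6+8)/3 = 7.
By the law of total expectation,
E[X] = (1/2)·(26/3) + (1/2)·(7) = 47/6.

47/6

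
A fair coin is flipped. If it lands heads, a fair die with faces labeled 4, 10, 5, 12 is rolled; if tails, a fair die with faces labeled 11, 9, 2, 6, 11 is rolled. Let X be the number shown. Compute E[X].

311/40

E[X | heads] = (4+10+5+12)/4 = 31/4.
E[X | tails] = (11+9+2+6+11)/5 = 39/5.
By the law of total expectation,
E[X] = (1/2)·(31/4) + (1/2)·(39/5) = 311/40.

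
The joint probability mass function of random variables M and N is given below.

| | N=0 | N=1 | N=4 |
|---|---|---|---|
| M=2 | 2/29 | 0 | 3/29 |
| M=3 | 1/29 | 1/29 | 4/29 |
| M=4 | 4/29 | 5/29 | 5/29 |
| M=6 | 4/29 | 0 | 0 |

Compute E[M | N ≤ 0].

P(N ≤ 0) = 11/29.
Σ M·P over the event = 2·(2/29) + 3·(1/29) + 4·(4/29) + 6·(4/29) = 47/29.
E[M | N ≤ 0] = (47/29) / (11/29) = 47/11.

47/11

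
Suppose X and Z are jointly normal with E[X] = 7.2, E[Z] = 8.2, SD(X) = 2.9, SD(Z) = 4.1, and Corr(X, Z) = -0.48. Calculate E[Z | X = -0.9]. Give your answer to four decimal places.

13.6968

The regression of Z on X has slope ρ·σ_Z/σ_X and passes through (μ_X, μ_Z).
E[Z | X=-0.9] = 8.2 + (-0.48)·(4.1/2.9)·(-0.9 − (7.2)) = 8.2 + (-0.67862)·(-8.1) = 13.6968.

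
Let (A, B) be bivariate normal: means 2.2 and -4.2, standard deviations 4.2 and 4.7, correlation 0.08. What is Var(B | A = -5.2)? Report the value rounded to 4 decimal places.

21.9486

For a bivariate normal, Var(B | A=x) = σ_B²(1 − ρ²).
Var(B | A=-5.2) = (4.7)²·(1 − (0.08)²) = 22.09·0.9936 = 21.9486.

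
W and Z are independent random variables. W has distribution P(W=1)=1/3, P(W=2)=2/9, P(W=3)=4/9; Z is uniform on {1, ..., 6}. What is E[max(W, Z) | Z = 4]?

P(Z = 4) = 1/6.
Summing max(W,Z)·P(x,y) over outcomes with Z = 4 gives 2/3.
E[max(W, Z) | Z = 4] = (2/3) / (1/6) = 4.

4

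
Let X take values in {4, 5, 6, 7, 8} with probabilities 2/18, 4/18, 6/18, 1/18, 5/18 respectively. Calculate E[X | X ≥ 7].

47/6

P(X ≥ 7) = 1/3.
Σ over the event: 7·1/18 + 8·5/18 = 47/18.
E[X | X ≥ 7] = (47/18) / (1/3) = 47/6.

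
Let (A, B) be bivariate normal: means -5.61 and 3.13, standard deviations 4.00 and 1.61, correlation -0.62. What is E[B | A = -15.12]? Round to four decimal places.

5.5032

E[B | A=x] = μ_B + ρ(σ_B/σ_A)(x − μ_A) for jointly normal variables.
E[B | A=-15.12] = 3.13 + (-0.62)·(1.61/4.00)·(-15.12 − (-5.61)) = 3.13 + (-0.24955)·(-9.51) = 5.5032.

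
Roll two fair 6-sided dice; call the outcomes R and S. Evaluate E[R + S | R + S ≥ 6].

106/13

P(R + S ≥ 6) = 13/18.
Summing (R+S)·P(x,y) over outcomes with R + S ≥ 6 gives 53/9.
E[R + S | R + S ≥ 6] = (53/9) / (13/18) = 106/13.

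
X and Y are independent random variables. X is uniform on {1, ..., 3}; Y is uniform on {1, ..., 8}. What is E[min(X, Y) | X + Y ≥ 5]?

37/18

P(X + Y ≥ 5) = 3/4.
Summing min(X,Y)·P(x,y) over outcomes with X + Y ≥ 5 gives 37/24.
E[min(X, Y) | X + Y ≥ 5] = (37/24) / (3/4) = 37/18.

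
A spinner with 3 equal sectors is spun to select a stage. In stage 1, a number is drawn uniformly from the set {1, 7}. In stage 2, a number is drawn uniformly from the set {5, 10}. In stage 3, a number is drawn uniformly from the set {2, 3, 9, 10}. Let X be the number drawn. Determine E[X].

35/6

E[X | stage 1] = (1+7)/2 = 4.
E[X | stage 2] = (5+10)/2 = 15/2.
E[X | stage 3] = (2+3+9+10)/4 = 6.
E[X] = (1/3)·(4) + (1/3)·(15/2) + (1/3)·(6) = 35/6.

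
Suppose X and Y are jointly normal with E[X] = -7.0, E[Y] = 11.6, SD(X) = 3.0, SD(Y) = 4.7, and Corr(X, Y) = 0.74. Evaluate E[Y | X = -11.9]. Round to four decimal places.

For a bivariate normal, E[Y | X=x] = μ_Y + ρ·(σ_Y/σ_X)·(x − μ_X).
E[Y | X=-11.9] = 11.6 + (0.74)·(4.7/3.0)·(-11.9 − (-7.0)) = 11.6 + (1.15933)·(-4.9) = 5.9193.

5.9193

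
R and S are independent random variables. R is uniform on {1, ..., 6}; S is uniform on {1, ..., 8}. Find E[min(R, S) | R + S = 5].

Outcomes with R + S = 5: (1,4), (2,3), (3,2), (4,1), each with probability 1/48.
E[min(R, S) | R + S = 5] = (1 + 2 + 2 + 1) / 4 = 3/2.

3/2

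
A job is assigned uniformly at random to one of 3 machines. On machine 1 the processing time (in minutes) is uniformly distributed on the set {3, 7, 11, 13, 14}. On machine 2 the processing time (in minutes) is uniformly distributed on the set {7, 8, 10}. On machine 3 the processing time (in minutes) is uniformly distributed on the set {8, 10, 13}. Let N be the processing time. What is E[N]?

424/45

E[N | machine 1] = (3+7+11+13+14)/5 = 48/5.
E[N | machine 2] = (7+8+10)/3 = 25/3.
E[N | machine 3] = (8+10+13)/3 = 31/3.
By the law of total expectation,
E[N] = (1/3)·(48/5) + (1/3)·(25/3) + (1/3)·(31/3) = 424/45.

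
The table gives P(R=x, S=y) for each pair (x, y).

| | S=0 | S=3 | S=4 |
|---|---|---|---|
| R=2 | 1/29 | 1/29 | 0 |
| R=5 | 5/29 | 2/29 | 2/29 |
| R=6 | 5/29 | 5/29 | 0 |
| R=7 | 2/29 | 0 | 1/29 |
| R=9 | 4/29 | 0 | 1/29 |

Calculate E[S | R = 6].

3/2

P(R = 6) = 10/29.
Σ S·P over the event = 0·(5/29) + 3·(5/29) = 15/29.
E[S | R = 6] = (15/29) / (10/29) = 3/2.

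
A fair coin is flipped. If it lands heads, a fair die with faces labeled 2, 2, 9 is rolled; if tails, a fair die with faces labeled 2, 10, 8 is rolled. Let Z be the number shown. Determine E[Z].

E[Z | heads] = (2+2+9)/3 = 13/3.
E[Z | tails] = (2+10+8)/3 = 20/3.
E[Z] = (1/2)·(13/3) + (1/2)·(20/3) = 11/2.

11/2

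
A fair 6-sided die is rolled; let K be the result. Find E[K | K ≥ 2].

4

Given K ≥ 2, K is equally likely to be any of {2, 3, 4, 5, 6}.
E[K | K ≥ 2] = (2 + 3 + 4 + 5 + 6) / 5 = 4.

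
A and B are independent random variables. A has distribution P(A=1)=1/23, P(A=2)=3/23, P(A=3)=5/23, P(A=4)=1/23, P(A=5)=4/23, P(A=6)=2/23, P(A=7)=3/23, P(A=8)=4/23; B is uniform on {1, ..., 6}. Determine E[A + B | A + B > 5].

P(A + B > 5) = 19/23.
Summing (A+B)·P(x,y) over outcomes with A + B > 5 gives 1049/138.
E[A + B | A + B > 5] = (1049/138) / (19/23) = 1049/114.

1049/114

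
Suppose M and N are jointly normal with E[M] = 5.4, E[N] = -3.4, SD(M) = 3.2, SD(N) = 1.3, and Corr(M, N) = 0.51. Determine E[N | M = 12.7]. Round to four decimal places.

E[N | M=x] = μ_N + ρ(σ_N/σ_M)(x − μ_M) for jointly normal variables.
E[N | M=12.7] = -3.4 + (0.51)·(1.3/3.2)·(12.7 − (5.4)) = -3.4 + (0.20719)·(7.3) = -1.8875.

-1.8875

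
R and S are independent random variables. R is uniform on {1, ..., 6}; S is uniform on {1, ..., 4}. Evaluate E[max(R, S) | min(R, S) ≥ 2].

64/15

P(min(R, S) ≥ 2) = 5/8.
Summing max(R,S)·P(x,y) over outcomes with min(R, S) ≥ 2 gives 8/3.
E[max(R, S) | min(R, S) ≥ 2] = (8/3) / (5/8) = 64/15.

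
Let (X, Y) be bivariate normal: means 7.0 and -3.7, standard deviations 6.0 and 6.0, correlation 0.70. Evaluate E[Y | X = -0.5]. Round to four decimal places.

-8.9500

For a bivariate normal, E[Y | X=x] = μ_Y + ρ·(σ_Y/σ_X)·(x − μ_X).
E[Y | X=-0.5] = -3.7 + (0.70)·(6.0/6.0)·(-0.5 − (7.0)) = -3.7 + (0.7)·(-7.5) = -8.9500.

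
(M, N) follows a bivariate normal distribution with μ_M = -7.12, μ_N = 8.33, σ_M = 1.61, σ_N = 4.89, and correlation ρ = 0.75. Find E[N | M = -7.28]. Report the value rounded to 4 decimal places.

7.9655

E[N | M=x] = μ_N + ρ(σ_N/σ_M)(x − μ_M) for jointly normal variables.
E[N | M=-7.28] = 8.33 + (0.75)·(4.89/1.61)·(-7.28 − (-7.12)) = 8.33 + (2.278)·(-0.16) = 7.9655.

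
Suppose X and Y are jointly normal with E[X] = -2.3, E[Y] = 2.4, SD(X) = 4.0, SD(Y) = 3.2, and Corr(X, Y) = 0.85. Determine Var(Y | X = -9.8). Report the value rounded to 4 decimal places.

2.8416

The conditional variance in a bivariate normal is σ_Y²(1 − ρ²), independent of x.
Var(Y | X=-9.8) = (3.2)²·(1 − (0.85)²) = 10.24·0.2775 = 2.8416.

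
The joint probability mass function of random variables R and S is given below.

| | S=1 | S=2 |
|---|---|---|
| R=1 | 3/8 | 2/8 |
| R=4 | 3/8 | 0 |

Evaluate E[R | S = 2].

1

P(S = 2) = 1/4.
Summing R·P(R=x,S=y) over the conditioning event gives 1/4.
E[R | S = 2] = (1/4) / (1/4) = 1.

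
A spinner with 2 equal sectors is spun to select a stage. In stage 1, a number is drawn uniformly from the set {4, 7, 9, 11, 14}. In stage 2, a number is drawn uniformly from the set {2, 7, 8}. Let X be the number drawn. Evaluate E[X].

22/3

E[X | stage 1] = (4+7+9+11+14)/5 = 9.
E[X | stage 2] = (2+7+8)/3 = 17/3.
By the law of total expectation,
E[X] = (1/2)·(9) + (1/2)·(17/3) = 22/3.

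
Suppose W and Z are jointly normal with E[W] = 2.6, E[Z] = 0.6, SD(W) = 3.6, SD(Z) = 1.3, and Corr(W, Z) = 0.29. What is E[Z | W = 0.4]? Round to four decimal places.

For a bivariate normal, E[Z | W=x] = μ_Z + ρ·(σ_Z/σ_W)·(x − μ_W).
E[Z | W=0.4] = 0.6 + (0.29)·(1.3/3.6)·(0.4 − (2.6)) = 0.6 + (0.10472)·(-2.2) = 0.3696.

0.3696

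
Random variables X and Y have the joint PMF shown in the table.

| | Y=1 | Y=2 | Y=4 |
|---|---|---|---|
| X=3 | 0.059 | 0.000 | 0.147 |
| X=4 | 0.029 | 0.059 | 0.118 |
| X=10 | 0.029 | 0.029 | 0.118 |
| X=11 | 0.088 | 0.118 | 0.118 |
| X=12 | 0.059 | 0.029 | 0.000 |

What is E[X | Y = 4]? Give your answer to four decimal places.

P(Y = 4) = 0.501.
Σ X·P over the event = 3·(0.147) + 4·(0.118) + 10·(0.118) + 11·(0.118) = 3.391.
E[X | Y = 4] = (3.391) / (0.501) = 6.7685.

6.7685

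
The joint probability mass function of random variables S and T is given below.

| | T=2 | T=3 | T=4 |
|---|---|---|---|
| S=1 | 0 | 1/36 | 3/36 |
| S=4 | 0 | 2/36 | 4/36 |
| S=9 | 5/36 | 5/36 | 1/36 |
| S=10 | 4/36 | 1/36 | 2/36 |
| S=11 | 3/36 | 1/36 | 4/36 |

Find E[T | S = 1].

15/4

P(S = 1) = 1/9.
Σ T·P over the event = 3·(1/36) + 4·(3/36) = 5/12.
E[T | S = 1] = (5/12) / (1/9) = 15/4.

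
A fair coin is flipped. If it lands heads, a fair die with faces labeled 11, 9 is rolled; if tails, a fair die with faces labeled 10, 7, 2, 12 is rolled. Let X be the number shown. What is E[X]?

71/8

E[X | heads] = (11+9)/2 = 10.
E[X | tails] = (10+7+2+12)/4 = 31/4.
By the law of total expectation,
E[X] = (1/2)·(10) + (1/2)·(31/4) = 71/8.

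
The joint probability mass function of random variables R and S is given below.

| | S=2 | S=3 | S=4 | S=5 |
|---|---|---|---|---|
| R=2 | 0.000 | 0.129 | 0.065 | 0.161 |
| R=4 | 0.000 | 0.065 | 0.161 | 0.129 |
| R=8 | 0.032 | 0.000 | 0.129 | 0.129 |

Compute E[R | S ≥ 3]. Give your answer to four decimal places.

4.3326

P(S ≥ 3) = 0.968.
Summing R·P(R=x,S=y) over the conditioning event gives 4.194.
E[R | S ≥ 3] = (4.194) / (0.968) = 4.3326.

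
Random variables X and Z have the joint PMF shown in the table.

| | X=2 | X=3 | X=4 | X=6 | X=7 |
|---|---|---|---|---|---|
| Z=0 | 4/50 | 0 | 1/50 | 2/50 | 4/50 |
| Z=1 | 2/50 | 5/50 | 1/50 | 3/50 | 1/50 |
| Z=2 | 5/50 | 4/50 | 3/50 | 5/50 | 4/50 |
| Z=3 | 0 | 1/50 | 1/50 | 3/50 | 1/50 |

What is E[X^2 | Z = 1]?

113/6

P(Z = 1) = 6/25.
Summing X^2·P(X=x,Z=y) over the conditioning event gives 113/25.
E[X^2 | Z = 1] = (113/25) / (6/25) = 113/6.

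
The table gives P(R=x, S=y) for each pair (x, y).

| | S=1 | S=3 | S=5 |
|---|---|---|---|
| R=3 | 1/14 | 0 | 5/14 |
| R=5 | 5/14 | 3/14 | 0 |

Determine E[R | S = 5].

P(S = 5) = 5/14.
Σ R·P over the event = 3·(5/14) = 15/14.
E[R | S = 5] = (15/14) / (5/14) = 3.

3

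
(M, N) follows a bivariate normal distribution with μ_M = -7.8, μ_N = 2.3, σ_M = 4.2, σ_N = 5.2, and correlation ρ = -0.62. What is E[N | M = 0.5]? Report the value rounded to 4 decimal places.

-4.0712

E[N | M=x] = μ_N + ρ(σ_N/σ_M)(x − μ_M) for jointly normal variables.
E[N | M=0.5] = 2.3 + (-0.62)·(5.2/4.2)·(0.5 − (-7.8)) = 2.3 + (-0.76762)·(8.3) = -4.0712.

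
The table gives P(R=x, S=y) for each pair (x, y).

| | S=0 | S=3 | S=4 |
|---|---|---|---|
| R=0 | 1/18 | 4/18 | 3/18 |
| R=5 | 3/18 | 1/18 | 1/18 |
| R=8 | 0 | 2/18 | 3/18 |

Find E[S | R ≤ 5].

P(R ≤ 5) = 13/18.
Summing S·P(R=x,S=y) over the conditioning event gives 31/18.
E[S | R ≤ 5] = (31/18) / (13/18) = 31/13.

31/13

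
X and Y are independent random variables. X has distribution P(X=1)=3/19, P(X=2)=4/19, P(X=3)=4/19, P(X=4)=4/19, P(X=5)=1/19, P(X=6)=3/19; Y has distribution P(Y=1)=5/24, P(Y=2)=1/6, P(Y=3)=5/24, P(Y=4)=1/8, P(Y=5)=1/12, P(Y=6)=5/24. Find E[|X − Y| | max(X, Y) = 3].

P(max(X, Y) = 3) = 91/456.
Summing |X−Y|·P(x,y) over outcomes with max(X, Y) = 3 gives 53/228.
E[|X − Y| | max(X, Y) = 3] = (53/228) / (91/456) = 106/91.

106/91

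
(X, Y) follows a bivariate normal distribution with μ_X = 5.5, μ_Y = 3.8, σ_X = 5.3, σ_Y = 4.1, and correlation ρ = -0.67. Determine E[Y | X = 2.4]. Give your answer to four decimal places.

For a bivariate normal, E[Y | X=x] = μ_Y + ρ·(σ_Y/σ_X)·(x − μ_X).
E[Y | X=2.4] = 3.8 + (-0.67)·(4.1/5.3)·(2.4 − (5.5)) = 3.8 + (-0.5183)·(-3.1) = 5.4067.

5.4067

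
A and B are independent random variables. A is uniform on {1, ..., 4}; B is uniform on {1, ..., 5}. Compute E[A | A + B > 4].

20/7

P(A + B > 4) = 7/10.
Summing A·P(x,y) over outcomes with A + B > 4 gives 2.
E[A | A + B > 4] = (2) / (7/10) = 20/7.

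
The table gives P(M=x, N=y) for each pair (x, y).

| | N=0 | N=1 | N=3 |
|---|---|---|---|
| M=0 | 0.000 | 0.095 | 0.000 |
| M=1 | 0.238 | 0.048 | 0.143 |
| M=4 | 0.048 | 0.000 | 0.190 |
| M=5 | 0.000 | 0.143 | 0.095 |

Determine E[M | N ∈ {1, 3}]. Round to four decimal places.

P(N ∈ {1, 3}) = 0.714.
Summing M·P(M=x,N=y) over the conditioning event gives 2.141.
E[M | N ∈ {1, 3}] = (2.141) / (0.714) = 2.9986.

2.9986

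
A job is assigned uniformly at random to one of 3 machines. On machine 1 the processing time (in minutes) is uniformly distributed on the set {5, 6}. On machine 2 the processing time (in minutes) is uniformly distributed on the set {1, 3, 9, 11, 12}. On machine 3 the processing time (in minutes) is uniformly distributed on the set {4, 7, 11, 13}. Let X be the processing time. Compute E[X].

E[X | machine 1] = (5+6)/2 = 11/2.
E[X | machine 2] = (1+3+9+11+12)/5 = 36/5.
E[X | machine 3] = (4+7+11+13)/4 = 35/4.
E[X] = (1/3)·(11/2) + (1/3)·(36/5) + (1/3)·(35/4) = 143/20.

143/20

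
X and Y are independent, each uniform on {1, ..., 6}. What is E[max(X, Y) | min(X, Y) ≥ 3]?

41/8

P(min(X, Y) ≥ 3) = 4/9.
Summing max(X,Y)·P(x,y) over outcomes with min(X, Y) ≥ 3 gives 41/18.
E[max(X, Y) | min(X, Y) ≥ 3] = (41/18) / (4/9) = 41/8.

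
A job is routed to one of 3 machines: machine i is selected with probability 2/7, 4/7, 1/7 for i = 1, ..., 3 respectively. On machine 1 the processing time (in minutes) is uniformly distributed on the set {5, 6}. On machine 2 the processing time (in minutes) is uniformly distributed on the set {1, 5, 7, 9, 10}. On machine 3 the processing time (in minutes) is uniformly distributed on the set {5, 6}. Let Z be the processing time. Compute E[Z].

421/70

E[Z | machine 1] = (5+6)/2 = 11/2.
E[Z | machine 2] = (1+5+7+9+10)/5 = 32/5.
E[Z | machine 3] = (5+6)/2 = 11/2.
E[Z] = (2/7)·(11/2) + (4/7)·(32/5) + (1/7)·(11/2) = 421/70.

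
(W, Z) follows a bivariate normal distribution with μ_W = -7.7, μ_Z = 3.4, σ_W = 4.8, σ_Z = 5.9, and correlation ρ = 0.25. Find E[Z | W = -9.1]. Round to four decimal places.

For a bivariate normal, E[Z | W=x] = μ_Z + ρ·(σ_Z/σ_W)·(x − μ_W).
E[Z | W=-9.1] = 3.4 + (0.25)·(5.9/4.8)·(-9.1 − (-7.7)) = 3.4 + (0.30729)·(-1.4) = 2.9698.

2.9698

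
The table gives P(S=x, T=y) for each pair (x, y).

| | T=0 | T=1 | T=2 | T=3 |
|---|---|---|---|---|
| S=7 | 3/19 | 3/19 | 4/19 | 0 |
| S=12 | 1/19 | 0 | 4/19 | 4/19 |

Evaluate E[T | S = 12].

P(S = 12) = 9/19.
Σ T·P over the event = 0·(1/19) + 2·(4/19) + 3·(4/19) = 20/19.
E[T | S = 12] = (20/19) / (9/19) = 20/9.

20/9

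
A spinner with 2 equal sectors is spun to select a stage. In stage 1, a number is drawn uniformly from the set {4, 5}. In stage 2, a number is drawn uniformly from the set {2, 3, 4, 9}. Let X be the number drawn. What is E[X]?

E[X | stage 1] = (4+5)/2 = 9/2.
E[X | stage 2] = (2+3+4+9)/4 = 9/2.
By the law of total expectation,
E[X] = (1/2)·(9/2) + (1/2)·(9/2) = 9/2.

9/2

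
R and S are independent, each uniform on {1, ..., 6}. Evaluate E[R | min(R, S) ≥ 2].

P(min(R, S) ≥ 2) = 25/36.
Summing R·P(x,y) over outcomes with min(R, S) ≥ 2 gives 25/9.
E[R | min(R, S) ≥ 2] = (25/9) / (25/36) = 4.

4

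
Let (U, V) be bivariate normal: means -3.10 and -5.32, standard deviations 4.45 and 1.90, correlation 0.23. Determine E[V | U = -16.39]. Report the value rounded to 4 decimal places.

-6.6251

E[V | U=x] = μ_V + ρ(σ_V/σ_U)(x − μ_U) for jointly normal variables.
E[V | U=-16.39] = -5.32 + (0.23)·(1.90/4.45)·(-16.39 − (-3.10)) = -5.32 + (0.098202)·(-13.29) = -6.6251.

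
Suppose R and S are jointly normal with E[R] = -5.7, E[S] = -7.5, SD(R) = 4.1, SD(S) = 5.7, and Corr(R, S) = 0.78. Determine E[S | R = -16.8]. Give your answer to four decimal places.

-19.5367

For a bivariate normal, E[S | R=x] = μ_S + ρ·(σ_S/σ_R)·(x − μ_R).
E[S | R=-16.8] = -7.5 + (0.78)·(5.7/4.1)·(-16.8 − (-5.7)) = -7.5 + (1.08439)·(-11.1) = -19.5367.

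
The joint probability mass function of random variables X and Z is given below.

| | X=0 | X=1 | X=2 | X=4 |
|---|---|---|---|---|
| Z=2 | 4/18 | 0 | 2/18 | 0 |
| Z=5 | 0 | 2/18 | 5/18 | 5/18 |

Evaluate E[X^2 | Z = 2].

P(Z = 2) = 1/3.
Summing X^2·P(X=x,Z=y) over the conditioning event gives 4/9.
E[X^2 | Z = 2] = (4/9) / (1/3) = 4/3.

4/3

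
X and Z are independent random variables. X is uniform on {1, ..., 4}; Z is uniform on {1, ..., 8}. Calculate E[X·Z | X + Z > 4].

P(X + Z > 4) = 13/16.
Summing XZ·P(x,y) over outcomes with X + Z > 4 gives 345/32.
E[X·Z | X + Z > 4] = (345/32) / (13/16) = 345/26.

345/26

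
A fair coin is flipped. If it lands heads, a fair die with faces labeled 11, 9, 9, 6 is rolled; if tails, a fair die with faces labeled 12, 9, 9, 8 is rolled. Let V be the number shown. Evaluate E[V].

E[V | heads] = (11+9+9+6)/4 = 35/4.
E[V | tails] = (12+9+9+8)/4 = 19/2.
By the law of total expectation,
E[V] = (1/2)·(35/4) + (1/2)·(19/2) = 73/8.

73/8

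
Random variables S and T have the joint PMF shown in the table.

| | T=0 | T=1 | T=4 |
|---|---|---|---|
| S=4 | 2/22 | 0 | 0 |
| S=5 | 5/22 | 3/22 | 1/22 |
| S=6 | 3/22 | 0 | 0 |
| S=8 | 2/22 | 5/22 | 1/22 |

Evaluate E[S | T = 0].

67/12

P(T = 0) = 6/11.
Σ S·P over the event = 4·(2/22) + 5·(5/22) + 6·(3/22) + 8·(2/22) = 67/22.
E[S | T = 0] = (67/22) / (6/11) = 67/12.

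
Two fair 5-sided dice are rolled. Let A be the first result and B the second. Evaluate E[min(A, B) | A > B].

2

Outcomes with A > B: (2,1), (3,1), (3,2), (4,1), (4,2), (4,3), (5,1), (5,2), (5,3), (5,4), each with probability 1/25.
E[min(A, B) | A > B] = (1 + 1 + 2 + 1 + 2 + 3 + 1 + 2 + 3 + 4) / 10 = 2.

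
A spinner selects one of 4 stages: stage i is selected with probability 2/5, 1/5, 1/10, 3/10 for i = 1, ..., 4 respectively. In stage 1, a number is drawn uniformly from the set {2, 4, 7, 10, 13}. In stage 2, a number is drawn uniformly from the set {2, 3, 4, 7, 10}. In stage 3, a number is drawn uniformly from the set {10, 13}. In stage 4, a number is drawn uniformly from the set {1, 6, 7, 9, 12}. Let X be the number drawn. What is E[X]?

E[X | stage 1] = (2+4+7+10+13)/5 = 36/5.
E[X | stage 2] = (2+3+4+7+10)/5 = 26/5.
E[X | stage 3] = (10+13)/2 = 23/2.
E[X | stage 4] = (1+6+7+9+12)/5 = 7.
By the law of total expectation,
E[X] = (2/5)·(36/5) + (1/5)·(26/5) + (1/10)·(23/2) + (3/10)·(7) = 717/100.

717/100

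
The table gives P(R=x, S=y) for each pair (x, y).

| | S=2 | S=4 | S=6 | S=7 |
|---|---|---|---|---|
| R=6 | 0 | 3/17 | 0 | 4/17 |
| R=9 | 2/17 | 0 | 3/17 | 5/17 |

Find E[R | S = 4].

6

P(S = 4) = 3/17.
Summing R·P(R=x,S=y) over the conditioning event gives 18/17.
E[R | S = 4] = (18/17) / (3/17) = 6.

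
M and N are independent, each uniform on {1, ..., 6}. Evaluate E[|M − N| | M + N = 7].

3

Outcomes with M + N = 7: (1,6), (2,5), (3,4), (4,3), (5,2), (6,1), each with probability 1/36.
E[|M − N| | M + N = 7] = (5 + 3 + 1 + 1 + 3 + 5) / 6 = 3.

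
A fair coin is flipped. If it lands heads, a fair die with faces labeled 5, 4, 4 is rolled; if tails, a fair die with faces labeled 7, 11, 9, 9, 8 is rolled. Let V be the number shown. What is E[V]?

197/30

E[V | heads] = (5+4+4)/3 = 13/3.
E[V | tails] = (7+11+9+9+8)/5 = 44/5.
By the law of total expectation,
E[V] = (1/2)·(13/3) + (1/2)·(44/5) = 197/30.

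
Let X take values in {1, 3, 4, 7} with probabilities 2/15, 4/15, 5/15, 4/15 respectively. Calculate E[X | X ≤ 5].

34/11

P(X ≤ 5) = 11/15.
Σ over the event: 1·2/15 + 3·4/15 + 4·1/3 = 34/15.
E[X | X ≤ 5] = (34/15) / (11/15) = 34/11.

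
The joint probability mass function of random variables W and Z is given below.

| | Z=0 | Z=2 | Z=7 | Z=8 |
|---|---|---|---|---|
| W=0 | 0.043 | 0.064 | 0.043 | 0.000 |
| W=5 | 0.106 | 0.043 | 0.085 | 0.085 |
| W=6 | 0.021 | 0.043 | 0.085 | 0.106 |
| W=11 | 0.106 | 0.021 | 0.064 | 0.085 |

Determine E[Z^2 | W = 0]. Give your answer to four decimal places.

15.7533

P(W = 0) = 0.150.
Σ Z^2·P over the event = 0·(0.043) + 4·(0.064) + 49·(0.043) = 2.363.
E[Z^2 | W = 0] = (2.363) / (0.150) = 15.7533.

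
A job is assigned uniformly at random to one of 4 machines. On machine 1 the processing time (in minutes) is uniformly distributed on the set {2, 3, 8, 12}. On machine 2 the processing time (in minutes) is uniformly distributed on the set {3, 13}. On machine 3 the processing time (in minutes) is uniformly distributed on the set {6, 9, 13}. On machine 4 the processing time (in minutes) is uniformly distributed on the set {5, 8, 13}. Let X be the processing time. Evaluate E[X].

E[X | machine 1] = (2+3+8+12)/4 = 25/4.
E[X | machine 2] = (3+13)/2 = 8.
E[X | machine 3] = (6+9+13)/3 = 28/3.
E[X | machine 4] = (5+8+13)/3 = 26/3.
By the law of total expectation,
E[X] = (1/4)·(25/4) + (1/4)·(8) + (1/4)·(28/3) + (1/4)·(26/3) = 129/16.

129/16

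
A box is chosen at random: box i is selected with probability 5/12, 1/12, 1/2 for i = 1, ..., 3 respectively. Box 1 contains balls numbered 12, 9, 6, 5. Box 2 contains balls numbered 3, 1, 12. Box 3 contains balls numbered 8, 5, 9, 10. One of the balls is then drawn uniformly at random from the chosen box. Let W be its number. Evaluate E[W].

E[W | box 1] = (12+9+6+5)/4 = 8.
E[W | box 2] = (3+1+12)/3 = 16/3.
E[W | box 3] = (8+5+9+10)/4 = 8.
By the law of total expectation,
E[W] = (5/12)·(8) + (1/12)·(16/3) + (1/2)·(8) = 70/9.

70/9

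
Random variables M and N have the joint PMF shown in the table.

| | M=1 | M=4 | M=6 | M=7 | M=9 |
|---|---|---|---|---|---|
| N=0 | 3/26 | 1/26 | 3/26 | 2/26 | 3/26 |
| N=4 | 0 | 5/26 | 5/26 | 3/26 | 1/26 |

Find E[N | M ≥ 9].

P(M ≥ 9) = 2/13.
Σ N·P over the event = 0·(3/26) + 4·(1/26) = 2/13.
E[N | M ≥ 9] = (2/13) / (2/13) = 1.

1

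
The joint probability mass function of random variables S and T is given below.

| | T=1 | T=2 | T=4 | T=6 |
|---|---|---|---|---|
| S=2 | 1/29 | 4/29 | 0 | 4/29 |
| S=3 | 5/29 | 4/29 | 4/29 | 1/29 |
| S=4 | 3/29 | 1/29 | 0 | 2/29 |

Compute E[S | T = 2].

P(T = 2) = 9/29.
Summing S·P(S=x,T=y) over the conditioning event gives 24/29.
E[S | T = 2] = (24/29) / (9/29) = 8/3.

8/3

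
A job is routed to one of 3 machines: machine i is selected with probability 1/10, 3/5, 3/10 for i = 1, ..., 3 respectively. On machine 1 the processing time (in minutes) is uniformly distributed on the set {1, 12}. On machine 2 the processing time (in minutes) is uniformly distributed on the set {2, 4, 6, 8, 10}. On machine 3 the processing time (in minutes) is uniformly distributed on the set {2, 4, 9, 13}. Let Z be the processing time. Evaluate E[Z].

127/20

E[Z | machine 1] = (1+12)/2 = 13/2.
E[Z | machine 2] = (2+4+6+8+10)/5 = 6.
E[Z | machine 3] = (2+4+9+13)/4 = 7.
E[Z] = (1/10)·(13/2) + (3/5)·(6) + (3/10)·(7) = 127/20.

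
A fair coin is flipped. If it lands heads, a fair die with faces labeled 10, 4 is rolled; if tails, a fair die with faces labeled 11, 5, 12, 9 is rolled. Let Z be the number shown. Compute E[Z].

E[Z | heads] = (10+4)/2 = 7.
E[Z | tails] = (11+5+12+9)/4 = 37/4.
By the law of total expectation,
E[Z] = (1/2)·(7) + (1/2)·(37/4) = 65/8.

65/8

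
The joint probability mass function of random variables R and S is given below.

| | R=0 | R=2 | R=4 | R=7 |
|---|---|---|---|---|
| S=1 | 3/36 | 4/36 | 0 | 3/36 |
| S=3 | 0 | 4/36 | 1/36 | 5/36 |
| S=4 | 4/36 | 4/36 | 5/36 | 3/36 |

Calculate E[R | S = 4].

49/16

P(S = 4) = 4/9.
Σ R·P over the event = 0·(4/36) + 2·(4/36) + 4·(5/36) + 7·(3/36) = 49/36.
E[R | S = 4] = (49/36) / (4/9) = 49/16.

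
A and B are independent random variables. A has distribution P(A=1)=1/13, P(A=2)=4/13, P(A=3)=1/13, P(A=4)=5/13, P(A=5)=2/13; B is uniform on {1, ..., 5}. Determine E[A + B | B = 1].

P(B = 1) = 1/5.
Summing (A+B)·P(x,y) over outcomes with B = 1 gives 11/13.
E[A + B | B = 1] = (11/13) / (1/5) = 55/13.

55/13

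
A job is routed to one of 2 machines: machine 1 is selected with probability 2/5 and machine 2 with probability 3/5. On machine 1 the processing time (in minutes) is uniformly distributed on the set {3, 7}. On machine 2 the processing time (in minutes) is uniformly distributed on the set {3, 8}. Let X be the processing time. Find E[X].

53/10

E[X | machine 1] = (3+7)/2 = 5.
E[X | machine 2] = (3+8)/2 = 11/2.
E[X] = (2/5)·(5) + (3/5)·(11/2) = 53/10.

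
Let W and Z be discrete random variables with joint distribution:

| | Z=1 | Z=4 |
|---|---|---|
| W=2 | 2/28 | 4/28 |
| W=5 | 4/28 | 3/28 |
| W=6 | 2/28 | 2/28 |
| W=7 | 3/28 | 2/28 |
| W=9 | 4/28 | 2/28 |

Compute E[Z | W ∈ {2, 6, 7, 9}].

17/7

P(W ∈ {2, 6, 7, 9}) = 3/4.
Σ Z·P over the event = 1·(2/28) + 4·(4/28) + 1·(2/28) + 4·(2/28) + 1·(3/28) + 4·(2/28) + 1·(4/28) + 4·(2/28) = 51/28.
E[Z | W ∈ {2, 6, 7, 9}] = (51/28) / (3/4) = 17/7.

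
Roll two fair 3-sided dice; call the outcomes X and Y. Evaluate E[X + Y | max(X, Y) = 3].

24/5

P(max(X, Y) = 3) = 5/9.
Summing (X+Y)·P(x,y) over outcomes with max(X, Y) = 3 gives 8/3.
E[X + Y | max(X, Y) = 3] = (8/3) / (5/9) = 24/5.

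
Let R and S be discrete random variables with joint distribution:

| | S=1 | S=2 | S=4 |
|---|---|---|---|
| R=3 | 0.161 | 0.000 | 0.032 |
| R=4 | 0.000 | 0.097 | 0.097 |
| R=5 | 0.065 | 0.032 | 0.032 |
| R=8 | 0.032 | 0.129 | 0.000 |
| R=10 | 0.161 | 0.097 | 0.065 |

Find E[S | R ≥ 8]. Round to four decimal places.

P(R ≥ 8) = 0.484.
Σ S·P over the event = 1·(0.032) + 2·(0.129) + 1·(0.161) + 2·(0.097) + 4·(0.065) = 0.905.
E[S | R ≥ 8] = (0.905) / (0.484) = 1.8698.

1.8698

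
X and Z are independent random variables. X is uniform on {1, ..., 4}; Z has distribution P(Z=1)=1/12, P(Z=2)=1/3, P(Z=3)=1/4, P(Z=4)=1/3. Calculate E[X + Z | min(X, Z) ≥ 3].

P(min(X, Z) ≥ 3) = 7/24.
Summing (X+Z)·P(x,y) over outcomes with min(X, Z) ≥ 3 gives 33/16.
E[X + Z | min(X, Z) ≥ 3] = (33/16) / (7/24) = 99/14.

99/14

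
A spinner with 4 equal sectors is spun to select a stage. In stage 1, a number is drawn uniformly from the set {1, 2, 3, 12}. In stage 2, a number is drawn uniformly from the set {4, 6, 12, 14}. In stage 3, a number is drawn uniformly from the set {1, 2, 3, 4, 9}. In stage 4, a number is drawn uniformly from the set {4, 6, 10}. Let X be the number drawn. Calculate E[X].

719/120

E[X | stage 1] = (1+2+3+12)/4 = 9/2.
E[X | stage 2] = (4+6+12+14)/4 = 9.
E[X | stage 3] = (1+2+3+4+9)/5 = 19/5.
E[X | stage 4] = (4+6+10)/3 = 20/3.
By the law of total expectation,
E[X] = (1/4)·(9/2) + (1/4)·(9) + (1/4)·(19/5) + (1/4)·(20/3) = 719/120.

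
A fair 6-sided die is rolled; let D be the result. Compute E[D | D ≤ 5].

3

Given D ≤ 5, D is equally likely to be any of {1, 2, 3, 4, 5}.
E[D | D ≤ 5] = (1 + 2 + 3 + 4 + 5) / 5 = 3.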